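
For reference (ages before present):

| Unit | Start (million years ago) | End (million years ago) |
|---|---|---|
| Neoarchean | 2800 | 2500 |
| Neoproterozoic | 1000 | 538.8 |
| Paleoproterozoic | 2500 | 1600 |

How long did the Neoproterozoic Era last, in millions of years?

1000 − 538.8 = 461.2 million years.

461.2 million years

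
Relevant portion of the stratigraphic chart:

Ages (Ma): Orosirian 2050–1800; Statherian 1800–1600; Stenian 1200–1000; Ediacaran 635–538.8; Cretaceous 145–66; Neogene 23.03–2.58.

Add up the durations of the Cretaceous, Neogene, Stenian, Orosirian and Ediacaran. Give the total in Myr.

Duration is start − end for each: (145 − 66) + (23.03 − 2.58) + (1200 − 1000) + (2050 − 1800) + (635 − 538.8).
That is 79 + 20.45 + 200 + 250 + 96.2, which totals 645.65 million years.

645.65 million years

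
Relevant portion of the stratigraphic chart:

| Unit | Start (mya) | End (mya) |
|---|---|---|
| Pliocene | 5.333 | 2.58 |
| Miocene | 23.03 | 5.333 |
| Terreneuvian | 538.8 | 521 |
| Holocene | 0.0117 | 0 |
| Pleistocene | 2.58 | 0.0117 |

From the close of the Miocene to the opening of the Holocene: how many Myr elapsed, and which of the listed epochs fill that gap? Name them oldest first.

5.3213 million years; Pliocene, Pleistocene

The Miocene closes at 5.333 Ma and the Holocene opens at 0.0117 Ma, so the interval is 5.333 − 0.0117 = 5.3213 Myr.
An epoch fits inside if it starts at or after 5.333 Ma and ends at or before 0.0117 Ma; oldest first that gives Pliocene, Pleistocene.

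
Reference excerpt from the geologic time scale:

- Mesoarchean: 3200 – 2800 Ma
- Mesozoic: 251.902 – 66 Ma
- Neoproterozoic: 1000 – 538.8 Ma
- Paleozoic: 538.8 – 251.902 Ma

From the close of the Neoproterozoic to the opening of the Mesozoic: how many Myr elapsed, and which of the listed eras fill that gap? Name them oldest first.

286.898 million years; Paleozoic

The Neoproterozoic closes at 538.8 Ma and the Mesozoic opens at 251.902 Ma, so the interval is 538.8 − 251.902 = 286.898 Myr.
An era fits inside if it starts at or after 538.8 Ma and ends at or before 251.902 Ma; oldest first that gives Paleozoic.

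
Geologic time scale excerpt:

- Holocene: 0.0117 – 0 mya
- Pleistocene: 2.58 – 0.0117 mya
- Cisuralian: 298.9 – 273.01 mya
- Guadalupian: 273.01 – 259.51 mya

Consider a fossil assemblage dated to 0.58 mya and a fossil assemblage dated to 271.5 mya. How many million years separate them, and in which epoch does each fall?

Elapsed time: 271.5 − 0.58 = 270.92 Myr.
0.58 Ma lies within 2.58–0.0117 Ma: Pleistocene.
271.5 Ma lies within 273.01–259.51 Ma: Guadalupian.

270.92 million years apart; the first in the Pleistocene, the second in the Guadalupian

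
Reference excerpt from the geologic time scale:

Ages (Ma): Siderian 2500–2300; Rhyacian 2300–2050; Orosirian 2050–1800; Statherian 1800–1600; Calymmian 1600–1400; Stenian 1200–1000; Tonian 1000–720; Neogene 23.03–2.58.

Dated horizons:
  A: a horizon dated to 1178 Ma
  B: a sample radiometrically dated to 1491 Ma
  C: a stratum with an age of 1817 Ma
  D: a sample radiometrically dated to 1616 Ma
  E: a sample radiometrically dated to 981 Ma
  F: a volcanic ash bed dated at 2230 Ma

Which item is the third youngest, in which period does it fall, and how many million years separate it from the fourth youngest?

B, in the Calymmian; 125 million years to D

Sorted youngest-first by Ma: E (981), A (1178), B (1491), D (1616), C (1817), F (2230).
The third youngest is B at 1491 Ma, which lies in 1600–1400 Ma: the Calymmian.
The fourth youngest is D at 1616 Ma; separation = |1491 − 1616| = 125 Myr.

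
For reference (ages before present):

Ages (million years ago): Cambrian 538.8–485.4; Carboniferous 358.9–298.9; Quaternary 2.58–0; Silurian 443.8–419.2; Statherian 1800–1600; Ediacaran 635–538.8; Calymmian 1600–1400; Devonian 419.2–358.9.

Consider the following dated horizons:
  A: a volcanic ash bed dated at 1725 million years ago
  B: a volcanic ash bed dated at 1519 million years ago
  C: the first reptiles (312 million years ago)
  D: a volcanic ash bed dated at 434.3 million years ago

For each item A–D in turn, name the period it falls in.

A — Statherian; B — Calymmian; C — Carboniferous; D — Silurian

Match each age against the start–end ranges in the excerpt: A = 1725 Ma → Statherian (1800–1600); B = 1519 Ma → Calymmian (1600–1400); C = 312 Ma → Carboniferous (358.9–298.9); D = 434.3 Ma → Silurian (443.8–419.2).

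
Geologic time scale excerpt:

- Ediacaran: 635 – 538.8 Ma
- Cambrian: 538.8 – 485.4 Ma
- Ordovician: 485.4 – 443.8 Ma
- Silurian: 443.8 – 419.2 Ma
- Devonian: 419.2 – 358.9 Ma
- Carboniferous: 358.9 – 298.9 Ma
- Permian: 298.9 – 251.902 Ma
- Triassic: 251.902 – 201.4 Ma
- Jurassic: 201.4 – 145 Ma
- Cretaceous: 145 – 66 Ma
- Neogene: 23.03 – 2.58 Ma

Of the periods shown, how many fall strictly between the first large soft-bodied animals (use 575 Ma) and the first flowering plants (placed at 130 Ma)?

8

The older date is 575 Ma and the younger is 130 Ma.
Periods with start < 575 and end > 130 Ma: Cambrian (538.8–485.4), Ordovician (485.4–443.8), Silurian (443.8–419.2), Devonian (419.2–358.9), Carboniferous (358.9–298.9), Permian (298.9–251.902), Triassic (251.902–201.4), Jurassic (201.4–145).
That is 8 complete periods.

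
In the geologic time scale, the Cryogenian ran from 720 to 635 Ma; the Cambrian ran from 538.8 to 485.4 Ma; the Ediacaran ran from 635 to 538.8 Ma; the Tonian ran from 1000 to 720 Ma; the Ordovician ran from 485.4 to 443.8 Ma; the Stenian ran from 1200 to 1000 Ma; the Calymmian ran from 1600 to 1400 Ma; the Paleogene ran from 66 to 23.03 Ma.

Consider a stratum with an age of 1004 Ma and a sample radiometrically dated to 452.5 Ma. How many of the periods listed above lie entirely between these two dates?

4

1004 Ma sits inside the Stenian (1200–1000) and 452.5 Ma inside the Ordovician (485.4–443.8); neither of those is wholly between the two dates.
The listed periods lying completely between them are Tonian, Cryogenian, Ediacaran, Cambrian — 4 in all.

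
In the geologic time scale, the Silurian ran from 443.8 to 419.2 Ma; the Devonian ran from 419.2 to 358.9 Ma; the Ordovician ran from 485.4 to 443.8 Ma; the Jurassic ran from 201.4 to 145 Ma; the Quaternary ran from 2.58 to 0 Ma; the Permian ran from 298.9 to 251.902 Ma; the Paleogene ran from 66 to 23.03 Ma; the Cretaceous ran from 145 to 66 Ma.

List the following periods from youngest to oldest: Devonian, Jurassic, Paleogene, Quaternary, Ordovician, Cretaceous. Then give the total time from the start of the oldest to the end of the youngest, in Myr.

Quaternary → Paleogene → Cretaceous → Jurassic → Devonian → Ordovician; total span 485.4 Myr

Start ages (Ma): Ordovician 485.4, Devonian 419.2, Jurassic 201.4, Cretaceous 145, Paleogene 66, Quaternary 2.58.
Ordered youngest to oldest: Quaternary, Paleogene, Cretaceous, Jurassic, Devonian, Ordovician.
Span = 485.4 − 0 = 485.4 Myr.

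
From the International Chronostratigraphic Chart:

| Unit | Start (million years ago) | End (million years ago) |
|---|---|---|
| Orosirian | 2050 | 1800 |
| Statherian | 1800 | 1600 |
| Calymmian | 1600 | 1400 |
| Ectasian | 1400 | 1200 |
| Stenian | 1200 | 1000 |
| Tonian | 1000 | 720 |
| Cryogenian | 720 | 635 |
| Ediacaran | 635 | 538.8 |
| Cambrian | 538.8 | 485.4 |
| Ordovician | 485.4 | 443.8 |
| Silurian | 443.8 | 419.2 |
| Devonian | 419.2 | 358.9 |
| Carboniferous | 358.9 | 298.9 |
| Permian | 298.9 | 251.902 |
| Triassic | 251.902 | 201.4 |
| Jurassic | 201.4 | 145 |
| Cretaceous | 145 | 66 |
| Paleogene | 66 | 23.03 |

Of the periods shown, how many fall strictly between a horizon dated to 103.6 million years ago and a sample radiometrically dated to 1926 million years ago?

The older date is 1926 Ma and the younger is 103.6 Ma.
Periods with start < 1926 and end > 103.6 Ma: Statherian (1800–1600), Calymmian (1600–1400), Ectasian (1400–1200), Stenian (1200–1000), Tonian (1000–720), Cryogenian (720–635), Ediacaran (635–538.8), Cambrian (538.8–485.4), Ordovician (485.4–443.8), Silurian (443.8–419.2), Devonian (419.2–358.9), Carboniferous (358.9–298.9), Permian (298.9–251.902), Triassic (251.902–201.4), Jurassic (201.4–145).
That is 15 complete periods.

15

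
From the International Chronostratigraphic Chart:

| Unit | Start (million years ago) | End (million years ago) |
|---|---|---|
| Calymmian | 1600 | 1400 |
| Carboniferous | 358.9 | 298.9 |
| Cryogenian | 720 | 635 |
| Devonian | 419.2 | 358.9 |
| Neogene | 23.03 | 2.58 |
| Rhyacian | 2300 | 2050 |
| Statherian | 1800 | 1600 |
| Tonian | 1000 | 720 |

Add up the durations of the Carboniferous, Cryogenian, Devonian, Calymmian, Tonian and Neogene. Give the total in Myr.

Each duration: Carboniferous = 60; Cryogenian = 85; Devonian = 60.3; Calymmian = 200; Tonian = 280; Neogene = 20.45.
Sum: 60 + 85 + 60.3 + 200 + 280 + 20.45 = 705.75 Myr.

705.75 million years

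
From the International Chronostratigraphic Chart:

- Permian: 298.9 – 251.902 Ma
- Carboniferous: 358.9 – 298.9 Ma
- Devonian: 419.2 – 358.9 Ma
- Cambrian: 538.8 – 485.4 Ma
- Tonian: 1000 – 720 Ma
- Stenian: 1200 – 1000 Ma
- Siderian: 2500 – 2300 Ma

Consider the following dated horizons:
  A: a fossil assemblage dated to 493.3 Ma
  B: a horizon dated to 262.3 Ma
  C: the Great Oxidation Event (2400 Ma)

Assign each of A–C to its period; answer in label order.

A — Cambrian; B — Permian; C — Siderian

Match each age against the start–end ranges in the excerpt: A = 493.3 Ma → Cambrian (538.8–485.4); B = 262.3 Ma → Permian (298.9–251.902); C = 2400 Ma → Siderian (2500–2300).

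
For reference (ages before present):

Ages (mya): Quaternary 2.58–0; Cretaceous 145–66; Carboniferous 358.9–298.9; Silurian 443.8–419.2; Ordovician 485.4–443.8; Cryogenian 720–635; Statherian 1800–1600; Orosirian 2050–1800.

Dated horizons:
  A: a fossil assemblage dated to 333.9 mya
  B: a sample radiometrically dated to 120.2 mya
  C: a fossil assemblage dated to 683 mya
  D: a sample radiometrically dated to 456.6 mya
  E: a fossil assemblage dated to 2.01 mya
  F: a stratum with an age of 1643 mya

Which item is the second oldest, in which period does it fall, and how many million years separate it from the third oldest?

C, in the Cryogenian; 226.4 million years to D

Sorted oldest-first by Ma: F (1643), C (683), D (456.6), A (333.9), B (120.2), E (2.01).
The second oldest is C at 683 Ma, which lies in 720–635 Ma: the Cryogenian.
The third oldest is D at 456.6 Ma; separation = |683 − 456.6| = 226.4 Myr.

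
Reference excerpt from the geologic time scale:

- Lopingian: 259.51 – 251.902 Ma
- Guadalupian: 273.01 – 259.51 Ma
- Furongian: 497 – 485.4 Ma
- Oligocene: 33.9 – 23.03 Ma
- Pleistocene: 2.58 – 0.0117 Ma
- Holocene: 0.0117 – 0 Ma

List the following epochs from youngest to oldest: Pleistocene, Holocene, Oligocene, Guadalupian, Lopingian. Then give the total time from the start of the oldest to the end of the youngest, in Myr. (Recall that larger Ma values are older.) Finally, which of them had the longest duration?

Holocene → Pleistocene → Oligocene → Lopingian → Guadalupian; total span 273.01 Myr; longest is Guadalupian

From the excerpt: Pleistocene 2.58–0.0117; Holocene 0.0117–0; Oligocene 33.9–23.03; Guadalupian 273.01–259.51; Lopingian 259.51–251.902 (Ma).
Larger Ma is earlier, so the oldest is Guadalupian and the youngest is Holocene; youngest to oldest: Holocene, Pleistocene, Oligocene, Lopingian, Guadalupian.
Oldest start 273.01 minus youngest end 0 gives 273.01 Myr overall.
Individual lengths (start − end): Oligocene 10.87; Guadalupian 13.5; Pleistocene 2.5683; Holocene 0.0117; Lopingian 7.608. The largest is Guadalupian at 13.5 Myr.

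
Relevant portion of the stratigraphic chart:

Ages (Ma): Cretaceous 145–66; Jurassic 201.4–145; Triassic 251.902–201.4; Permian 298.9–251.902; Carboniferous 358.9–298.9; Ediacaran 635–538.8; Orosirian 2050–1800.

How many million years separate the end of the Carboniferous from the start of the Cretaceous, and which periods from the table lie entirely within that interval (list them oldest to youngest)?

153.9 million years; Permian, Triassic, Jurassic

The Carboniferous closes at 298.9 Ma and the Cretaceous opens at 145 Ma, so the interval is 298.9 − 145 = 153.9 Myr.
A period fits inside if it starts at or after 298.9 Ma and ends at or before 145 Ma; oldest first that gives Permian, Triassic, Jurassic.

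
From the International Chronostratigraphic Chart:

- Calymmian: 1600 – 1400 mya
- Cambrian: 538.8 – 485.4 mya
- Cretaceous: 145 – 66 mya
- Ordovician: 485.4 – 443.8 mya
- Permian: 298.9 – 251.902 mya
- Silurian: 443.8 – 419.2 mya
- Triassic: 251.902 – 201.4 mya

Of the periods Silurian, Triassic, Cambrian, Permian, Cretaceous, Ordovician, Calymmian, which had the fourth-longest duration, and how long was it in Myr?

Durations: Silurian 24.6; Triassic 50.502; Cambrian 53.4; Permian 46.998; Cretaceous 79; Ordovician 41.6; Calymmian 200 Myr.
Sorted longest-first: Calymmian (200), Cretaceous (79), Cambrian (53.4), Triassic (50.502), Permian (46.998), Ordovician (41.6), Silurian (24.6).
The fourth longest is Triassic at 50.502 Myr.

Triassic, 50.502 million years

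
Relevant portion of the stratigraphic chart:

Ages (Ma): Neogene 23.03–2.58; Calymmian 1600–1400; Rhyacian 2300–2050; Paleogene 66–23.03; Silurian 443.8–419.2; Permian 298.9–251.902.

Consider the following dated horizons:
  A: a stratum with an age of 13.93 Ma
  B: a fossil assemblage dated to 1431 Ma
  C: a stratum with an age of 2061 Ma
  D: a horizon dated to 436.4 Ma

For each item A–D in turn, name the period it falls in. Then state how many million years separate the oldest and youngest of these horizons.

Match each age against the start–end ranges in the excerpt: A = 13.93 Ma → Neogene (23.03–2.58); B = 1431 Ma → Calymmian (1600–1400); C = 2061 Ma → Rhyacian (2300–2050); D = 436.4 Ma → Silurian (443.8–419.2).
The largest age is 2061 Ma and the smallest is 13.93 Ma; their difference is 2047.07 Myr.

A — Neogene; B — Calymmian; C — Rhyacian; D — Silurian; span 2047.07 million years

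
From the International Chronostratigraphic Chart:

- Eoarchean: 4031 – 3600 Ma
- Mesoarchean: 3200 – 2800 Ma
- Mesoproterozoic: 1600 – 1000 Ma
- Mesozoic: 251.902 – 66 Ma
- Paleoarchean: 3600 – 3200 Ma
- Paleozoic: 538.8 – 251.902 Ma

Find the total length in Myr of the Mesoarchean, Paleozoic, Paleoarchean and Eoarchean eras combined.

Duration is start − end for each: (3200 − 2800) + (538.8 − 251.902) + (3600 − 3200) + (4031 − 3600).
That is 400 + 286.898 + 400 + 431, which totals 1517.898 million years.

1517.898 million years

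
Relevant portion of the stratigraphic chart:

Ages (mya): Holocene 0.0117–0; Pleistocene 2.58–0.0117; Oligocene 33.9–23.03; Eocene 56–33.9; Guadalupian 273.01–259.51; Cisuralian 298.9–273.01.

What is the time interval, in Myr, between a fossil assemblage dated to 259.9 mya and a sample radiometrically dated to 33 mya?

226.9 million years

259.9 − 33 = 226.9 million years.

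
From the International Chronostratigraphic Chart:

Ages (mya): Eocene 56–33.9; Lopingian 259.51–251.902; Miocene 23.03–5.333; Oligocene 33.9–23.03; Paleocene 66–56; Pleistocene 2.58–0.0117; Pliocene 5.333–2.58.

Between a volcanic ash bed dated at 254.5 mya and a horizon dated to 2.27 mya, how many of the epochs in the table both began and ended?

5

The older date is 254.5 Ma and the younger is 2.27 Ma.
Epochs with start < 254.5 and end > 2.27 Ma: Paleocene (66–56), Eocene (56–33.9), Oligocene (33.9–23.03), Miocene (23.03–5.333), Pliocene (5.333–2.58).
That is 5 complete epochs.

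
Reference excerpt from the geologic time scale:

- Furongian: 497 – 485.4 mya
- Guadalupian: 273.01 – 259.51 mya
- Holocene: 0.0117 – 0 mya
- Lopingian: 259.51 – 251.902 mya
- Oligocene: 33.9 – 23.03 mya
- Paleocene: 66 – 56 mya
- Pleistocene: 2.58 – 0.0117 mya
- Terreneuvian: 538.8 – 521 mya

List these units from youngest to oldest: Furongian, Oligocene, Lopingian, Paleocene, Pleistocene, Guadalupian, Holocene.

Holocene, Pleistocene, Oligocene, Paleocene, Lopingian, Guadalupian, Furongian

Read off each span (Ma): Furongian 497–485.4; Oligocene 33.9–23.03; Lopingian 259.51–251.902; Paleocene 66–56; Pleistocene 2.58–0.0117; Guadalupian 273.01–259.51; Holocene 0.0117–0.
Larger Ma is older, so oldest→youngest is Furongian, Guadalupian, Lopingian, Paleocene, Oligocene, Pleistocene, Holocene; reverse it for youngest→oldest.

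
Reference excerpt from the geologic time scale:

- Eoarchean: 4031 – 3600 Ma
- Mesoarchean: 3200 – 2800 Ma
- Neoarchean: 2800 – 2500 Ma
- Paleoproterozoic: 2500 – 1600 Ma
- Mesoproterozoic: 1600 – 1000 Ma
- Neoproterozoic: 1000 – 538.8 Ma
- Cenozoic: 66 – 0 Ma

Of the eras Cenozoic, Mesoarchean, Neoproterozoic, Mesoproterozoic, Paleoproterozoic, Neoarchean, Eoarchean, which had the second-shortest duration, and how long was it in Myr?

Start − end for each: Cenozoic 66 − 0 = 66; Mesoarchean 3200 − 2800 = 400; Neoproterozoic 1000 − 538.8 = 461.2; Mesoproterozoic 1600 − 1000 = 600; Paleoproterozoic 2500 − 1600 = 900; Neoarchean 2800 − 2500 = 300; Eoarchean 4031 − 3600 = 431.
Ranking these from shortest: Cenozoic < Neoarchean < Mesoarchean < Eoarchean < Neoproterozoic < Mesoproterozoic < Paleoproterozoic.
Position 2 in that ranking is Neoarchean, which lasted 300 Myr.

Neoarchean, 300 million years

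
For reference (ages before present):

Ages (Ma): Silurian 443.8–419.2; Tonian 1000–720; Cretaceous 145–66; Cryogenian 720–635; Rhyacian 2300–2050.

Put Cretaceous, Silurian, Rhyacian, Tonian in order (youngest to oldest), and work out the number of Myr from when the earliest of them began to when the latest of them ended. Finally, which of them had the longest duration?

Cretaceous, Silurian, Tonian, Rhyacian; total span 2234 Myr; longest is Tonian

Start ages (Ma): Rhyacian 2300, Tonian 1000, Silurian 443.8, Cretaceous 145.
Ordered youngest to oldest: Cretaceous, Silurian, Tonian, Rhyacian.
Span = 2300 − 66 = 2234 Myr.
Durations: Silurian 24.6, Tonian 280, Cretaceous 79, Rhyacian 250 → longest is Tonian (280 Myr).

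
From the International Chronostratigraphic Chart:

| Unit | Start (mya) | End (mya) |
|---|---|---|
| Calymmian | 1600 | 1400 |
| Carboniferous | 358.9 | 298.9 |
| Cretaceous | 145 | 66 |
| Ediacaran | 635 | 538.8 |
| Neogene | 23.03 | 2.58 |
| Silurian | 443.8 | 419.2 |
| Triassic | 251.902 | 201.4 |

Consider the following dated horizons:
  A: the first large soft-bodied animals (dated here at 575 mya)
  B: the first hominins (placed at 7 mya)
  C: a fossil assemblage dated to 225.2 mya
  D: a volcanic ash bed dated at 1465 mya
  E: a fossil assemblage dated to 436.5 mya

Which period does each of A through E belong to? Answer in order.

A: 575 Ma lies in 635–538.8 Ma, so Ediacaran.
B: 7 Ma lies in 23.03–2.58 Ma, so Neogene.
C: 225.2 Ma lies in 251.902–201.4 Ma, so Triassic.
D: 1465 Ma lies in 1600–1400 Ma, so Calymmian.
E: 436.5 Ma lies in 443.8–419.2 Ma, so Silurian.

A — Ediacaran; B — Neogene; C — Triassic; D — Calymmian; E — Silurian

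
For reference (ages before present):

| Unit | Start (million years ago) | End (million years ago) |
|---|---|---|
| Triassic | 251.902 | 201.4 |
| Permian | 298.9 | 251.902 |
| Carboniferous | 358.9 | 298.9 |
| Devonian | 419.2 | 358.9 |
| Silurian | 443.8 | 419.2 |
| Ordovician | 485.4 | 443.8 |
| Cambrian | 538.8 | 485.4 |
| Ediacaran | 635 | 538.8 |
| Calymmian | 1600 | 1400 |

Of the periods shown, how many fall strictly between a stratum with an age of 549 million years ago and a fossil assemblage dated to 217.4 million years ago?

6

The older date is 549 Ma and the younger is 217.4 Ma.
Periods with start < 549 and end > 217.4 Ma: Cambrian (538.8–485.4), Ordovician (485.4–443.8), Silurian (443.8–419.2), Devonian (419.2–358.9), Carboniferous (358.9–298.9), Permian (298.9–251.902).
That is 6 complete periods.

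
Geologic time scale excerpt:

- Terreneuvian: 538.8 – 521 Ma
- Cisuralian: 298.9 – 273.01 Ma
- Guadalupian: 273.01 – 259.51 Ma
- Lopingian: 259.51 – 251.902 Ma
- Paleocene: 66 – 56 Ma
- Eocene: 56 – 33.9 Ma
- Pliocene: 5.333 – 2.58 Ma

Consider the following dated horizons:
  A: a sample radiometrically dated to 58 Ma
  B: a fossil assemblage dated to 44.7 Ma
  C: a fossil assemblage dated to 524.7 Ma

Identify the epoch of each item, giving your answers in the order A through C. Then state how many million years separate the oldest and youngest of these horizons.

A — Paleocene; B — Eocene; C — Terreneuvian; span 480 million years

Match each age against the start–end ranges in the excerpt: A = 58 Ma → Paleocene (66–56); B = 44.7 Ma → Eocene (56–33.9); C = 524.7 Ma → Terreneuvian (538.8–521).
The largest age is 524.7 Ma and the smallest is 44.7 Ma; their difference is 480 Myr.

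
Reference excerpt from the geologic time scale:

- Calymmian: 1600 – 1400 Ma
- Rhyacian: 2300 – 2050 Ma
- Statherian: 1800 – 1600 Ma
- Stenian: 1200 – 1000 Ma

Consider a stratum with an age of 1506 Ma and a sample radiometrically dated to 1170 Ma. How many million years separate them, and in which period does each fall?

336 million years apart; the first in the Calymmian, the second in the Stenian

Elapsed time: 1506 − 1170 = 336 Myr.
1506 Ma lies within 1600–1400 Ma: Calymmian.
1170 Ma lies within 1200–1000 Ma: Stenian.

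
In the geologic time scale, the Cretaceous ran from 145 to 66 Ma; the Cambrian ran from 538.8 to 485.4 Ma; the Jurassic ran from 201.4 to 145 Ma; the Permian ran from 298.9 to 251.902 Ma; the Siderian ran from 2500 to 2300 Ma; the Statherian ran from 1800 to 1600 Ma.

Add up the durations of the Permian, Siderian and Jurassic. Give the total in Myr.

303.398 million years

Duration is start − end for each: (298.9 − 251.902) + (2500 − 2300) + (201.4 − 145).
That is 46.998 + 200 + 56.4, which totals 303.398 million years.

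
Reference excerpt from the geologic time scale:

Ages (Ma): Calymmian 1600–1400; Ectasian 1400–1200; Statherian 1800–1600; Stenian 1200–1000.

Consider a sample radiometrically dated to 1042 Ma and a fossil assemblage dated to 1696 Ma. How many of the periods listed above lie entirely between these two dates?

2

1696 Ma sits inside the Statherian (1800–1600) and 1042 Ma inside the Stenian (1200–1000); neither of those is wholly between the two dates.
The listed periods lying completely between them are Calymmian, Ectasian — 2 in all.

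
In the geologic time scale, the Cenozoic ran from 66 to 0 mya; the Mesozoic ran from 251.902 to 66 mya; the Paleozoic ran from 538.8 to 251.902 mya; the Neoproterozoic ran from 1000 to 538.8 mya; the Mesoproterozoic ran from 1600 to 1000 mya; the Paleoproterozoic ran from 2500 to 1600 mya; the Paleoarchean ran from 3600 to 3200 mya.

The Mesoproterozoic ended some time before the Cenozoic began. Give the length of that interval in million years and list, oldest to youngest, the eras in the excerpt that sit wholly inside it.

934 million years; Neoproterozoic, Paleozoic, Mesozoic

End of Mesoproterozoic = 1000 Ma; start of Cenozoic = 66 Ma.
Gap = 1000 − 66 = 934 Myr.
Eras wholly inside 1000–66 Ma: Neoproterozoic (1000–538.8), Paleozoic (538.8–251.902), Mesozoic (251.902–66).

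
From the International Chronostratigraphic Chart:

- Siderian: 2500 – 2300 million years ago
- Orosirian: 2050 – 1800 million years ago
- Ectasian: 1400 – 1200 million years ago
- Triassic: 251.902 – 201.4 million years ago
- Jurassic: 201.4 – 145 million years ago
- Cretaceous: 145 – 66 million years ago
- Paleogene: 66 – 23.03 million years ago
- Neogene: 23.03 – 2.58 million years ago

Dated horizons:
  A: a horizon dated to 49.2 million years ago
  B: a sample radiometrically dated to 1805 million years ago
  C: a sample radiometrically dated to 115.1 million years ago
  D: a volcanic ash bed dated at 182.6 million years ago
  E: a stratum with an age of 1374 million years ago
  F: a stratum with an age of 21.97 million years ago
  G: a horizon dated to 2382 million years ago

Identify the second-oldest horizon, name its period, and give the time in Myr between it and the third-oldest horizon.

B, in the Orosirian; 431 million years to E

Larger Ma means older, so oldest first: G 2382 > B 1805 > E 1374 > D 182.6 > C 115.1 > A 49.2 > F 21.97.
Counting 2 along gives B (1805 Ma); the excerpt puts that inside the Orosirian, 2050–1800 Ma.
Next in line is E (1374 Ma), and 1805 − 1374 = 431 Myr.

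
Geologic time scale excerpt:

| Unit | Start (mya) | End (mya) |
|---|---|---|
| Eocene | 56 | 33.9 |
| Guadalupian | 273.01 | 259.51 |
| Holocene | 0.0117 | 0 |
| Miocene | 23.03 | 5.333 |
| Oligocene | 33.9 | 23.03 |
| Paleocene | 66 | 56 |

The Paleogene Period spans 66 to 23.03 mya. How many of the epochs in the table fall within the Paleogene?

3

Epochs inside 66–23.03 Ma: Paleocene, Eocene, Oligocene — 3 in total.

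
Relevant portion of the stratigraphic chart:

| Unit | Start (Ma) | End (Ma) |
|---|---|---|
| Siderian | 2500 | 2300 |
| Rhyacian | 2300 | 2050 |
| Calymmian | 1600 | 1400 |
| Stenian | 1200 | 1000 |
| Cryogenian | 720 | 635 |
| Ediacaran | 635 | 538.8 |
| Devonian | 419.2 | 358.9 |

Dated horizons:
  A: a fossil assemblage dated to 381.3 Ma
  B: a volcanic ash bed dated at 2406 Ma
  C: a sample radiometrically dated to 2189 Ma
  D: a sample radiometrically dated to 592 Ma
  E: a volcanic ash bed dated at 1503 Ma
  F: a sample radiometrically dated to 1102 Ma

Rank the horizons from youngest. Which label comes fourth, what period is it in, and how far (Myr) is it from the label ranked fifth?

E, in the Calymmian; 686 million years to C

Smaller Ma means younger, so youngest first: A 381.3 < D 592 < F 1102 < E 1503 < C 2189 < B 2406.
Counting 4 along gives E (1503 Ma); the excerpt puts that inside the Calymmian, 1600–1400 Ma.
Next in line is C (2189 Ma), and 2189 − 1503 = 686 Myr.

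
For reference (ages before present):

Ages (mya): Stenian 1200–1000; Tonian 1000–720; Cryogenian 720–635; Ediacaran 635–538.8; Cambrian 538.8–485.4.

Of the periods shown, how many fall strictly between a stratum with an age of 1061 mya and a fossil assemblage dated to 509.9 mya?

The older date is 1061 Ma and the younger is 509.9 Ma.
Periods with start < 1061 and end > 509.9 Ma: Tonian (1000–720), Cryogenian (720–635), Ediacaran (635–538.8).
That is 3 complete periods.

3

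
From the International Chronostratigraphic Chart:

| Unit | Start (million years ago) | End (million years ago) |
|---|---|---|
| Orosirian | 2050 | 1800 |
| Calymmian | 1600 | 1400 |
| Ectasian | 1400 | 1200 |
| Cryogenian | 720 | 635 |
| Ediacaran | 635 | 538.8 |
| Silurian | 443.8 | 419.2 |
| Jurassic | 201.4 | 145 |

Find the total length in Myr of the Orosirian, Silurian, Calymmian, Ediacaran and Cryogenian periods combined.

655.8 million years

Duration is start − end for each: (2050 − 1800) + (443.8 − 419.2) + (1600 − 1400) + (635 − 538.8) + (720 − 635).
That is 250 + 24.6 + 200 + 96.2 + 85, which totals 655.8 million years.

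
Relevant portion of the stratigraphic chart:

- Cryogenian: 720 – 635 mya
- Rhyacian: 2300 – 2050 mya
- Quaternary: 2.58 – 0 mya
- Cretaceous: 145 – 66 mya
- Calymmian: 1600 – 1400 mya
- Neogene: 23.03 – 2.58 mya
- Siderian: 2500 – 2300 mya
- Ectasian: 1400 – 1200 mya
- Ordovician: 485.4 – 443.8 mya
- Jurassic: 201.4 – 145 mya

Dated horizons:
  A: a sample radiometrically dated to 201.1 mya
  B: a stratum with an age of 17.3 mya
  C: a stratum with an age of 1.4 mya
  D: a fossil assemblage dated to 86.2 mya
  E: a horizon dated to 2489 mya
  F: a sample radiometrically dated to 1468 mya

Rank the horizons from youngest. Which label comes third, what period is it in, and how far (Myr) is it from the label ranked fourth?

D, in the Cretaceous; 114.9 million years to A

Smaller Ma means younger, so youngest first: C 1.4 < B 17.3 < D 86.2 < A 201.1 < F 1468 < E 2489.
Counting 3 along gives D (86.2 Ma); the excerpt puts that inside the Cretaceous, 145–66 Ma.
Next in line is A (201.1 Ma), and 201.1 − 86.2 = 114.9 Myr.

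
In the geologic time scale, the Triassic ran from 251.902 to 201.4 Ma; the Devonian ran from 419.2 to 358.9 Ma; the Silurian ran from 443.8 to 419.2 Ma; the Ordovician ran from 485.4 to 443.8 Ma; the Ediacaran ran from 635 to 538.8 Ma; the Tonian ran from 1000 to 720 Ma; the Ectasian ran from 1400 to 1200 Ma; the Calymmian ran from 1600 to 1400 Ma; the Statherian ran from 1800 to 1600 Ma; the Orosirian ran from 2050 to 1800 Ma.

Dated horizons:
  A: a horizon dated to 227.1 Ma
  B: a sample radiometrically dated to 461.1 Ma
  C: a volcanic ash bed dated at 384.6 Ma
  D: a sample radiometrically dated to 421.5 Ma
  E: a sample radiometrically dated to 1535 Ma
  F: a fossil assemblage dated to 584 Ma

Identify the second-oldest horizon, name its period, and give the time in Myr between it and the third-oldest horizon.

F, in the Ediacaran; 122.9 million years to B

Larger Ma means older, so oldest first: E 1535 > F 584 > B 461.1 > D 421.5 > C 384.6 > A 227.1.
Counting 2 along gives F (584 Ma); the excerpt puts that inside the Ediacaran, 635–538.8 Ma.
Next in line is B (461.1 Ma), and 584 − 461.1 = 122.9 Myr.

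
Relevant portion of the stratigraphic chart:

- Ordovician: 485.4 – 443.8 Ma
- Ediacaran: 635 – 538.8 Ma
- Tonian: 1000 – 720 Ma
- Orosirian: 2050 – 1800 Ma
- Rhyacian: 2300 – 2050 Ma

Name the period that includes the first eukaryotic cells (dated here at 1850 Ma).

Orosirian

1850 Ma lies between 2050 and 1800 Ma, so it falls in the Orosirian.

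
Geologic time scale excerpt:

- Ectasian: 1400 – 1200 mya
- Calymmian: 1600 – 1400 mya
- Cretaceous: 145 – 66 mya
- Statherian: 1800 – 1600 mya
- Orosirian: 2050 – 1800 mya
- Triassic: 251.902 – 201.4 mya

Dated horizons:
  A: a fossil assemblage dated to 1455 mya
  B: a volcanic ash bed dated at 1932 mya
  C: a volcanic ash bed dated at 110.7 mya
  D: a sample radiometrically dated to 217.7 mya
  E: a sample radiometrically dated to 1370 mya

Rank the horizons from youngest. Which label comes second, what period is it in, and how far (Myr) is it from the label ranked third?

D, in the Triassic; 1152.3 million years to E

Sorted youngest-first by Ma: C (110.7), D (217.7), E (1370), A (1455), B (1932).
The second youngest is D at 217.7 Ma, which lies in 251.902–201.4 Ma: the Triassic.
The third youngest is E at 1370 Ma; separation = |217.7 − 1370| = 1152.3 Myr.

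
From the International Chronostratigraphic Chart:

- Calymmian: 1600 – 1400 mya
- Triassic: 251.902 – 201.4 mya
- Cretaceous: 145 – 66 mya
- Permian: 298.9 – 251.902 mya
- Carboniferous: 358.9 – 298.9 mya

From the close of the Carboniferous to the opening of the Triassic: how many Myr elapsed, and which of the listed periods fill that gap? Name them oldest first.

End of Carboniferous = 298.9 Ma; start of Triassic = 251.902 Ma.
Gap = 298.9 − 251.902 = 46.998 Myr.
Periods wholly inside 298.9–251.902 Ma: Permian (298.9–251.902).

46.998 million years; Permian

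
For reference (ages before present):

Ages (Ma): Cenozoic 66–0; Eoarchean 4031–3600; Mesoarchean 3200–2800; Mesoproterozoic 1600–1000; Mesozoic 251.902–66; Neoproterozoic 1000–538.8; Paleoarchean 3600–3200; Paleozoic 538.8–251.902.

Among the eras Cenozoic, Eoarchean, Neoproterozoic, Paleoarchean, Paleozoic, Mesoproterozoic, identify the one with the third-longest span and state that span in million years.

Eoarchean, 431 million years

Durations: Cenozoic 66; Eoarchean 431; Neoproterozoic 461.2; Paleoarchean 400; Paleozoic 286.898; Mesoproterozoic 600 Myr.
Sorted longest-first: Mesoproterozoic (600), Neoproterozoic (461.2), Eoarchean (431), Paleoarchean (400), Paleozoic (286.898), Cenozoic (66).
The third longest is Eoarchean at 431 Myr.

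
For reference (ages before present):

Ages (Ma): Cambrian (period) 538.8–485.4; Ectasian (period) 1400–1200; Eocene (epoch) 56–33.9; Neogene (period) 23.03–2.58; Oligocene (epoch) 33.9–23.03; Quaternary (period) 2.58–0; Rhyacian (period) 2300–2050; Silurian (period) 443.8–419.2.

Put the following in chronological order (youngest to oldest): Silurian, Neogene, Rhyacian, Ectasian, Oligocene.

Read off each span (Ma): Silurian 443.8–419.2; Neogene 23.03–2.58; Rhyacian 2300–2050; Ectasian 1400–1200; Oligocene 33.9–23.03.
Larger Ma is older, so oldest→youngest is Rhyacian, Ectasian, Silurian, Oligocene, Neogene; reverse it for youngest→oldest.

Neogene, Oligocene, Silurian, Ectasian, Rhyacian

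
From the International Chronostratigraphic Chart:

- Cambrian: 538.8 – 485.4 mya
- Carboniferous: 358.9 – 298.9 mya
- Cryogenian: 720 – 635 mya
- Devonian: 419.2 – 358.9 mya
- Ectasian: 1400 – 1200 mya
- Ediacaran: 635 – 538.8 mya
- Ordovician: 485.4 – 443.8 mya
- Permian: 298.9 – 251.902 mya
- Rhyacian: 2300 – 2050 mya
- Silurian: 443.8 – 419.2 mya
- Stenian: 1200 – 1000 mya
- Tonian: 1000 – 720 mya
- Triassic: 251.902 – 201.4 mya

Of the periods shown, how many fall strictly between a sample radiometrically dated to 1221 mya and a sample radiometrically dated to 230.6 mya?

1221 Ma sits inside the Ectasian (1400–1200) and 230.6 Ma inside the Triassic (251.902–201.4); neither of those is wholly between the two dates.
The listed periods lying completely between them are Stenian, Tonian, Cryogenian, Ediacaran, Cambrian, Ordovician, Silurian, Devonian, Carboniferous, Permian — 10 in all.

10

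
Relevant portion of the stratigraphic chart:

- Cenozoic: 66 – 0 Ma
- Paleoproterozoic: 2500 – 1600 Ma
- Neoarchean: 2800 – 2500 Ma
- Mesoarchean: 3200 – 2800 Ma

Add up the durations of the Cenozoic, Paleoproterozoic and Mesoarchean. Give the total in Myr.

Duration is start − end for each: (66 − 0) + (2500 − 1600) + (3200 − 2800).
That is 66 + 900 + 400, which totals 1366 million years.

1366 million years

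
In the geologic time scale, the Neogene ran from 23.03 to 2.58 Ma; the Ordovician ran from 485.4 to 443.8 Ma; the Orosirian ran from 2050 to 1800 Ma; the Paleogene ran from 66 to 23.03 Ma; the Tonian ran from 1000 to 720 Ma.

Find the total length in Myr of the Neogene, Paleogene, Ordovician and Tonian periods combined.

Each duration: Neogene = 20.45; Paleogene = 42.97; Ordovician = 41.6; Tonian = 280.
Sum: 20.45 + 42.97 + 41.6 + 280 = 385.02 Myr.

385.02 million years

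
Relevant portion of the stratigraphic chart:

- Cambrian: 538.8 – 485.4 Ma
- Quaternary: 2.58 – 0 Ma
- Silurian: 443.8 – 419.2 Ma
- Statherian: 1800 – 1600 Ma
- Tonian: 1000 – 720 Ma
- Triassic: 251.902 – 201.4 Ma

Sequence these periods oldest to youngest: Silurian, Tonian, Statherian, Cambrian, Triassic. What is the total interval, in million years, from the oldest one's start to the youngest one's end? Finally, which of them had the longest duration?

Statherian → Tonian → Cambrian → Silurian → Triassic; total span 1598.6 Myr; longest is Tonian

From the excerpt: Silurian 443.8–419.2; Tonian 1000–720; Statherian 1800–1600; Cambrian 538.8–485.4; Triassic 251.902–201.4 (Ma).
Larger Ma is earlier, so the oldest is Statherian and the youngest is Triassic; oldest to youngest: Statherian, Tonian, Cambrian, Silurian, Triassic.
Oldest start 1800 minus youngest end 201.4 gives 1598.6 Myr overall.
Individual lengths (start − end): Cambrian 53.4; Statherian 200; Silurian 24.6; Tonian 280; Triassic 50.502. The largest is Tonian at 280 Myr.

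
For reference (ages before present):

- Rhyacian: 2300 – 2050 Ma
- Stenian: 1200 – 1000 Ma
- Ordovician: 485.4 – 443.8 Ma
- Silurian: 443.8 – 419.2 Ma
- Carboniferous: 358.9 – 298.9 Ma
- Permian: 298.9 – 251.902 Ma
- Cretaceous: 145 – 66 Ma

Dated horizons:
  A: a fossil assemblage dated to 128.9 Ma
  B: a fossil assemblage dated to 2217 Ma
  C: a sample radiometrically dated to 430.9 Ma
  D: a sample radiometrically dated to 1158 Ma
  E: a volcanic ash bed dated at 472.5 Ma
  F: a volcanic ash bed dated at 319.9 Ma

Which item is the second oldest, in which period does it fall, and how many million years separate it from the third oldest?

Sorted oldest-first by Ma: B (2217), D (1158), E (472.5), C (430.9), F (319.9), A (128.9).
The second oldest is D at 1158 Ma, which lies in 1200–1000 Ma: the Stenian.
The third oldest is E at 472.5 Ma; separation = |1158 − 472.5| = 685.5 Myr.

D, in the Stenian; 685.5 million years to E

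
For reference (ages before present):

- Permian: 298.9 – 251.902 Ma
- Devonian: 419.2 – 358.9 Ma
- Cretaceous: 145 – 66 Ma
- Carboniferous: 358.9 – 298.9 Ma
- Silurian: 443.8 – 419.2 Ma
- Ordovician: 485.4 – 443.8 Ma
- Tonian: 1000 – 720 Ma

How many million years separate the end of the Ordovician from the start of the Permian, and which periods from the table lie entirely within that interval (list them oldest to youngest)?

The Ordovician closes at 443.8 Ma and the Permian opens at 298.9 Ma, so the interval is 443.8 − 298.9 = 144.9 Myr.
A period fits inside if it starts at or after 443.8 Ma and ends at or before 298.9 Ma; oldest first that gives Silurian, Devonian, Carboniferous.

144.9 million years; Silurian, Devonian, Carboniferous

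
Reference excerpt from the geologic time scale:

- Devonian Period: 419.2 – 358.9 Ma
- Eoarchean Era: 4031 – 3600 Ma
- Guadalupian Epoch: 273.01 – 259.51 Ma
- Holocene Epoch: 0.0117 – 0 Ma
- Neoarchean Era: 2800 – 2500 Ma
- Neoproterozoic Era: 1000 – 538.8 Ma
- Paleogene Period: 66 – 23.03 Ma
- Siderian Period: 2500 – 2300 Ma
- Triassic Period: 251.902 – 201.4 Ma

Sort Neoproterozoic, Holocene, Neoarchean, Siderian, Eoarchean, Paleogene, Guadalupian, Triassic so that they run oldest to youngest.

Read off each span (Ma): Neoproterozoic 1000–538.8; Holocene 0.0117–0; Neoarchean 2800–2500; Siderian 2500–2300; Eoarchean 4031–3600; Paleogene 66–23.03; Guadalupian 273.01–259.51; Triassic 251.902–201.4.
Larger Ma is older, so oldest→youngest is Eoarchean, Neoarchean, Siderian, Neoproterozoic, Guadalupian, Triassic, Paleogene, Holocene.

Eoarchean → Neoarchean → Siderian → Neoproterozoic → Guadalupian → Triassic → Paleogene → Holocene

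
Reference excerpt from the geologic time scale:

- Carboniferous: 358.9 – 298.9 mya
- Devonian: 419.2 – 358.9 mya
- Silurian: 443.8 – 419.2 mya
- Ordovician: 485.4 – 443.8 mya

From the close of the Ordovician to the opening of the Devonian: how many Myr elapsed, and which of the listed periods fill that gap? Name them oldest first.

24.6 million years; Silurian

The Ordovician closes at 443.8 Ma and the Devonian opens at 419.2 Ma, so the interval is 443.8 − 419.2 = 24.6 Myr.
A period fits inside if it starts at or after 443.8 Ma and ends at or before 419.2 Ma; oldest first that gives Silurian.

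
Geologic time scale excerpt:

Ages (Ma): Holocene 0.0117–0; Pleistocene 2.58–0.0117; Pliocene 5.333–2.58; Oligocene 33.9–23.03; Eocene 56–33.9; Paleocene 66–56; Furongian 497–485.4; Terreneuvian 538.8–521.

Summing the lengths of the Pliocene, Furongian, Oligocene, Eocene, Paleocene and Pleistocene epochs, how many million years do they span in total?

Each duration: Pliocene = 2.753; Furongian = 11.6; Oligocene = 10.87; Eocene = 22.1; Paleocene = 10; Pleistocene = 2.5683.
Sum: 2.753 + 11.6 + 10.87 + 22.1 + 10 + 2.5683 = 59.8913 Myr.

59.8913 million years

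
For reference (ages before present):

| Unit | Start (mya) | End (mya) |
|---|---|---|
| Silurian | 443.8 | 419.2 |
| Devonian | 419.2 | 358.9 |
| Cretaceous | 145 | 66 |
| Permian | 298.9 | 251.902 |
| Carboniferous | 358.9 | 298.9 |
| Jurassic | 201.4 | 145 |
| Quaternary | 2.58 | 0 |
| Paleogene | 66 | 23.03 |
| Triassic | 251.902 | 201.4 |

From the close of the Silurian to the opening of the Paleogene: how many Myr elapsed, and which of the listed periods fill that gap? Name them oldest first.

353.2 million years; Devonian, Carboniferous, Permian, Triassic, Jurassic, Cretaceous

The Silurian closes at 419.2 Ma and the Paleogene opens at 66 Ma, so the interval is 419.2 − 66 = 353.2 Myr.
A period fits inside if it starts at or after 419.2 Ma and ends at or before 66 Ma; oldest first that gives Devonian, Carboniferous, Permian, Triassic, Jurassic, Cretaceous.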